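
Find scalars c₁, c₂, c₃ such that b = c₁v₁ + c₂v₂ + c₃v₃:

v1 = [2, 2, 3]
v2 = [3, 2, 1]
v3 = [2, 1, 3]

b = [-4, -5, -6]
c1 = -3, c2 = 0, c3 = 1

b = -3·v1 + 0·v2 + 1·v3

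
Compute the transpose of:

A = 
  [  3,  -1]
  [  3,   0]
Aᵀ = 
  [  3,   3]
  [ -1,   0]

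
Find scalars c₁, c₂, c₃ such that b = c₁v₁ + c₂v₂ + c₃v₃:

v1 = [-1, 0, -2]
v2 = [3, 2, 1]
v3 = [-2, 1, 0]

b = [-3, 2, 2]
c1 = -1, c2 = 0, c3 = 2

b = -1·v1 + 0·v2 + 2·v3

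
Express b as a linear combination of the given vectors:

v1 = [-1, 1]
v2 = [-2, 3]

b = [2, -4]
c1 = 2, c2 = -2

b = 2·v1 + -2·v2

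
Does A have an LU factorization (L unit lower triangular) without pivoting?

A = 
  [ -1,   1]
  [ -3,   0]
Yes.
A[1,1] = -1 ≠ 0, so Gaussian elimination proceeds without a row swap: multiplier ℓ₂₁ = (-3)/(-1) = 3, and U[2,2] = 0 - (3)(1) = -3.
L = 
  [  1,   0]
  [  3,   1]
U = 
  [ -1,   1]
  [  0,  -3]
Check row 2 of LU: [(3)(-1), (3)(1) + (-3)] = [-3, 0] = row 2 of A ✓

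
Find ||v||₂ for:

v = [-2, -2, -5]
5.745

||v||₂ = √((-2)² + (-2)² + (-5)²) = √33 = 5.745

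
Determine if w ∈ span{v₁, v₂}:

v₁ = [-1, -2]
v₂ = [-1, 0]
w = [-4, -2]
Yes

Form the augmented matrix and row-reduce:
[v₁|v₂|w] = 
  [ -1,  -1,  -4]
  [ -2,   0,  -2]
R2 → R2 - (2)·R1
REF = 
  [ -1,  -1,  -4]
  [  0,   2,   6]

No row of the form [0 0 | nonzero], so the system is consistent. Back-substitution gives c₁ = 1, c₂ = 3: w = (1)·v₁ + (3)·v₂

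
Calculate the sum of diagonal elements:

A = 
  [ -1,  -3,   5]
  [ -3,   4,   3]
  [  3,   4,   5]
8

tr(A) = -1 + 4 + 5 = 8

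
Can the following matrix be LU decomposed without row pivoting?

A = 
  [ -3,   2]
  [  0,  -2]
Yes.
A[1,1] = -3 ≠ 0, so Gaussian elimination proceeds without a row swap: multiplier ℓ₂₁ = (0)/(-3) = 0, and U[2,2] = -2 - (0)(2) = -2.
L = 
  [  1,   0]
  [  0,   1]
U = 
  [ -3,   2]
  [  0,  -2]
Check row 2 of LU: [(0)(-3), (0)(2) + (-2)] = [0, -2] = row 2 of A ✓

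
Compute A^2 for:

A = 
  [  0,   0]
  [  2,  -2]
A² = A·A:
A²[1,1] = (0)(0) + (0)(2) = 0
A²[1,2] = (0)(0) + (0)(-2) = 0
A²[2,1] = (2)(0) + (-2)(2) = -4
A²[2,2] = (2)(0) + (-2)(-2) = 4
A² = 
  [  0,   0]
  [ -4,   4]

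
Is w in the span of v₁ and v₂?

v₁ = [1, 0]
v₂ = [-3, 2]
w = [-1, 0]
Yes

Form the augmented matrix and row-reduce:
[v₁|v₂|w] = 
  [  1,  -3,  -1]
  [  0,   2,   0]
(already in echelon form — no row operations needed)

No row of the form [0 0 | nonzero], so the system is consistent. Back-substitution gives c₁ = -1, c₂ = 0: w = (-1)·v₁ + (0)·v₂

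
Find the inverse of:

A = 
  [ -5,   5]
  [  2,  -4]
det(A) = (-5)(-4) - (5)(2) = 10
For a 2×2 matrix, A⁻¹ = (1/det(A)) · [[d, -b], [-c, a]]
    = (1/10) · [[-4, -5], [-2, -5]]

A⁻¹ = 
  [-2/5, -1/2]
  [-1/5, -1/2]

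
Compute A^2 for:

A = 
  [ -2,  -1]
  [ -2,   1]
A² = A·A:
A²[1,1] = (-2)(-2) + (-1)(-2) = 6
A²[1,2] = (-2)(-1) + (-1)(1) = 1
A²[2,1] = (-2)(-2) + (1)(-2) = 2
A²[2,2] = (-2)(-1) + (1)(1) = 3
A² = 
  [  6,   1]
  [  2,   3]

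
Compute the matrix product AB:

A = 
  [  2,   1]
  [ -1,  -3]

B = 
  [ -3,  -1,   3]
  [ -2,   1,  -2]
AB = 
  [ -8,  -1,   4]
  [  9,  -2,   3]

A is 2×2 and B is 2×3, so AB is 2×3. Each entry is (row of A)·(column of B):
AB[1,1] = (2)(-3) + (1)(-2) = -8
AB[1,2] = (2)(-1) + (1)(1) = -1
AB[1,3] = (2)(3) + (1)(-2) = 4
AB[2,1] = (-1)(-3) + (-3)(-2) = 9
AB[2,2] = (-1)(-1) + (-3)(1) = -2
AB[2,3] = (-1)(3) + (-3)(-2) = 3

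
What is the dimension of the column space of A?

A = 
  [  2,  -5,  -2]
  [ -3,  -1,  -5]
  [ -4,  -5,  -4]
dim(Col(A)) = 3

Row reduce:
R2 → R2 + (3/2)·R1
R3 → R3 + (2)·R1
R3 → R3 - (30/17)·R2
REF = 
  [     2,     -5,     -2]
  [     0,  -17/2,     -8]
  [     0,      0, 104/17]
Pivot columns: 1, 2, 3 → 3 pivots.
dim(Col(A)) = number of pivot columns = 3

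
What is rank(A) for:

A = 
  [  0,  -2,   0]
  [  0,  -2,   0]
rank(A) = 1

Row reduce:
R2 → R2 - (1)·R1
REF = 
  [  0,  -2,   0]
  [  0,   0,   0]
Pivot columns: 2 → 1 pivot.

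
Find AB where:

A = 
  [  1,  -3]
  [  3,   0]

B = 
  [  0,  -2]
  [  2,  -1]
A is 2×2 and B is 2×2, so AB is 2×2. Each entry is (row of A)·(column of B):
AB[1,1] = (1)(0) + (-3)(2) = -6
AB[1,2] = (1)(-2) + (-3)(-1) = 1
AB[2,1] = (3)(0) + (0)(2) = 0
AB[2,2] = (3)(-2) + (0)(-1) = -6

AB = 
  [ -6,   1]
  [  0,  -6]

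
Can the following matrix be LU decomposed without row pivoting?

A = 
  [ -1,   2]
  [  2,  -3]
Yes.
A[1,1] = -1 ≠ 0, so Gaussian elimination proceeds without a row swap: multiplier ℓ₂₁ = (2)/(-1) = -2, and U[2,2] = -3 - (-2)(2) = 1.
L = 
  [  1,   0]
  [ -2,   1]
U = 
  [ -1,   2]
  [  0,   1]
Check row 2 of LU: [(-2)(-1), (-2)(2) + 1] = [2, -3] = row 2 of A ✓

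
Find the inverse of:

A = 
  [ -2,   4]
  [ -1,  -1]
det(A) = (-2)(-1) - (4)(-1) = 6
For a 2×2 matrix, A⁻¹ = (1/det(A)) · [[d, -b], [-c, a]]
    = (1/6) · [[-1, -4], [1, -2]]

A⁻¹ = 
  [-1/6, -2/3]
  [ 1/6, -1/3]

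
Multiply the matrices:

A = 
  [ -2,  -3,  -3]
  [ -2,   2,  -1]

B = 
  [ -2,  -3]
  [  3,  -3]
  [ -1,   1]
A is 2×3 and B is 3×2, so AB is 2×2. Each entry is (row of A)·(column of B):
AB[1,1] = (-2)(-2) + (-3)(3) + (-3)(-1) = -2
AB[1,2] = (-2)(-3) + (-3)(-3) + (-3)(1) = 12
AB[2,1] = (-2)(-2) + (2)(3) + (-1)(-1) = 11
AB[2,2] = (-2)(-3) + (2)(-3) + (-1)(1) = -1

AB = 
  [ -2,  12]
  [ 11,  -1]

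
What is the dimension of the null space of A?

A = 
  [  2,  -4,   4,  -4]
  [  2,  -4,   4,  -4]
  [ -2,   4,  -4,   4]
nullity(A) = 3

Row reduce:
R2 → R2 - (1)·R1
R3 → R3 + (1)·R1
REF = 
  [  2,  -4,   4,  -4]
  [  0,   0,   0,   0]
  [  0,   0,   0,   0]
Pivot columns: 1 → 1 pivot.
rank(A) = 1, so nullity(A) = 4 - 1 = 3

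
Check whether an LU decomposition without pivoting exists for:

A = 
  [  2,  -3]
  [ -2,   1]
Yes.
A[1,1] = 2 ≠ 0, so Gaussian elimination proceeds without a row swap: multiplier ℓ₂₁ = (-2)/(2) = -1, and U[2,2] = 1 - (-1)(-3) = -2.
L = 
  [  1,   0]
  [ -1,   1]
U = 
  [  2,  -3]
  [  0,  -2]
Check row 2 of LU: [(-1)(2), (-1)(-3) + (-2)] = [-2, 1] = row 2 of A ✓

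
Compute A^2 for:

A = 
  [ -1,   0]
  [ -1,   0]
A² = A·A:
A²[1,1] = (-1)(-1) + (0)(-1) = 1
A²[1,2] = (-1)(0) + (0)(0) = 0
A²[2,1] = (-1)(-1) + (0)(-1) = 1
A²[2,2] = (-1)(0) + (0)(0) = 0
A² = 
  [  1,   0]
  [  1,   0]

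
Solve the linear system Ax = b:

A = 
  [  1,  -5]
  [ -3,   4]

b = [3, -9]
Row reduce the augmented matrix [A|b]:
R2 → R2 + (3)·R1
REF = 
  [  1,  -5,   3]
  [  0, -11,   0]

Back-substitution:
x₂ = 0 / (-11) = 0
x₁ = (3 - (-5)(0)) / 1 = 3

x = [3, 0]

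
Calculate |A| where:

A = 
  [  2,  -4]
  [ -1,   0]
-4

For a 2×2 matrix, det = ad - bc = (2)(0) - (-4)(-1) = -4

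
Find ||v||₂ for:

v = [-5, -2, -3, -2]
6.481

||v||₂ = √((-5)² + (-2)² + (-3)² + (-2)²) = √42 = 6.481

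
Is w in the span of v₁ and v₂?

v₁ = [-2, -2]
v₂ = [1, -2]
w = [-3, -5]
Yes

Form the augmented matrix and row-reduce:
[v₁|v₂|w] = 
  [ -2,   1,  -3]
  [ -2,  -2,  -5]
R2 → R2 - (1)·R1
REF = 
  [ -2,   1,  -3]
  [  0,  -3,  -2]

No row of the form [0 0 | nonzero], so the system is consistent. Back-substitution gives c₁ = 11/6, c₂ = 2/3: w = (11/6)·v₁ + (2/3)·v₂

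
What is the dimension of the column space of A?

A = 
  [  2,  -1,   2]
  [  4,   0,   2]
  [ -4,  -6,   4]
Row reduce:
R2 → R2 - (2)·R1
R3 → R3 + (2)·R1
R3 → R3 + (4)·R2
REF = 
  [  2,  -1,   2]
  [  0,   2,  -2]
  [  0,   0,   0]
Pivot columns: 1, 2 → 2 pivots.
dim(Col(A)) = number of pivot columns = 2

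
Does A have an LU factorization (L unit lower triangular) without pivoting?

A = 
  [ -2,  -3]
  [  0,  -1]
Yes.
A[1,1] = -2 ≠ 0, so Gaussian elimination proceeds without a row swap: multiplier ℓ₂₁ = (0)/(-2) = 0, and U[2,2] = -1 - (0)(-3) = -1.
L = 
  [  1,   0]
  [  0,   1]
U = 
  [ -2,  -3]
  [  0,  -1]
Check row 2 of LU: [(0)(-2), (0)(-3) + (-1)] = [0, -1] = row 2 of A ✓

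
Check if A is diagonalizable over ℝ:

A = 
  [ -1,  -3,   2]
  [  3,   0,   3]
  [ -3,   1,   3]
No

Characteristic polynomial: det(λI - A) = λ³ - 2λ² + 9λ - 63
By the rational root theorem any rational root is an integer dividing 63; none of those is a root, so p(λ) has no rational roots and hence (being an irreducible cubic) no repeated roots.
Discriminant of the cubic: Δ = -91359
Δ < 0 ⇒ one real eigenvalue and a complex-conjugate pair: λ ≈ -0.9371 + 3.922i, -0.9371 - 3.922i, 3.874
Has complex eigenvalues (not diagonalizable over ℝ).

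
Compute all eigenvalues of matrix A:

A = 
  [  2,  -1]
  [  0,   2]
λ = 2, 2

tr(A) = 4, det(A) = 4
Characteristic polynomial: λ² - tr(A)λ + det(A) = λ² - 4λ + 4
λ² - 4λ + 4 = (λ - 2)²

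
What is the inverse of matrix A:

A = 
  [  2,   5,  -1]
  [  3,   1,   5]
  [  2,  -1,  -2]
det(A) = (2)·((1)(-2) - (5)(-1)) - (5)·((3)(-2) - (5)(2)) + (-1)·((3)(-1) - (1)(2))
  = (2)(3) - (5)(-16) + (-1)(-5)
  = 91
det(A) = 91 ≠ 0, so A is invertible.

Cofactors Cᵢⱼ = (-1)ⁱ⁺ʲ·Mᵢⱼ:
C = 
  [  3,  16,  -5]
  [ 11,  -2,  12]
  [ 26, -13, -13]

adj(A) = Cᵀ:
adj(A) = 
  [  3,  11,  26]
  [ 16,  -2, -13]
  [ -5,  12, -13]

A⁻¹ = (1/91) · adj(A):
A⁻¹ = 
  [ 3/91, 11/91,   2/7]
  [16/91, -2/91,  -1/7]
  [-5/91, 12/91,  -1/7]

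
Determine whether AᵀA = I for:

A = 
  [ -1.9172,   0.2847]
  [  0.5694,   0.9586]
No

AᵀA = 
  [  3.9999,   0]
  [  0,   1]
≠ I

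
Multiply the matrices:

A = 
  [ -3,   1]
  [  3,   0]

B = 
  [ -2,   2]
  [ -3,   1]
A is 2×2 and B is 2×2, so AB is 2×2. Each entry is (row of A)·(column of B):
AB[1,1] = (-3)(-2) + (1)(-3) = 3
AB[1,2] = (-3)(2) + (1)(1) = -5
AB[2,1] = (3)(-2) + (0)(-3) = -6
AB[2,2] = (3)(2) + (0)(1) = 6

AB = 
  [  3,  -5]
  [ -6,   6]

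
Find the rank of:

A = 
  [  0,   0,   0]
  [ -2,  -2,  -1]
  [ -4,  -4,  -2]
rank(A) = 1

Row reduce:
Swap R1 ↔ R2
R3 → R3 - (2)·R1
REF = 
  [ -2,  -2,  -1]
  [  0,   0,   0]
  [  0,   0,   0]
Pivot columns: 1 → 1 pivot.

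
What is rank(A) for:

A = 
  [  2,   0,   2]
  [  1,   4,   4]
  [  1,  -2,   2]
Row reduce:
R2 → R2 - (1/2)·R1
R3 → R3 - (1/2)·R1
R3 → R3 + (1/2)·R2
REF = 
  [  2,   0,   2]
  [  0,   4,   3]
  [  0,   0, 5/2]
Pivot columns: 1, 2, 3 → 3 pivots.

rank(A) = 3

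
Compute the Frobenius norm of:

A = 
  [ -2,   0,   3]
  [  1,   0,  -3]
||A||_F = 4.796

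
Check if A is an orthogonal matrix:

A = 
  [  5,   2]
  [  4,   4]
No

AᵀA = 
  [ 41,  26]
  [ 26,  20]
≠ I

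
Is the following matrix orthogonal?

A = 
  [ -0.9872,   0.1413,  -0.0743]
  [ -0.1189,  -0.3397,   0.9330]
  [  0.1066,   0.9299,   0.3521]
Yes

AᵀA = 
  [  1.0001,   0,  -0.0001]
  [  0,   1.0001,   0]
  [ -0.0001,   0,   1]
≈ I (equal to I up to the 4-dp rounding of the entries)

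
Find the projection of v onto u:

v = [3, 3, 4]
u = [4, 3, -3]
v·u = (3)(4) + (3)(3) + (4)(-3) = 9
u·u = (4)² + (3)² + (-3)² = 34
proj_u(v) = (v·u / u·u) × u = (9/34) × u

proj_u(v) = [18/17, 27/34, -27/34]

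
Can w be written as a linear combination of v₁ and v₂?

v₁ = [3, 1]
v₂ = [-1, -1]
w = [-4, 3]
Yes

Form the augmented matrix and row-reduce:
[v₁|v₂|w] = 
  [  3,  -1,  -4]
  [  1,  -1,   3]
R2 → R2 - (1/3)·R1
REF = 
  [   3,   -1,   -4]
  [   0, -2/3, 13/3]

No row of the form [0 0 | nonzero], so the system is consistent. Back-substitution gives c₁ = -7/2, c₂ = -13/2: w = (-7/2)·v₁ + (-13/2)·v₂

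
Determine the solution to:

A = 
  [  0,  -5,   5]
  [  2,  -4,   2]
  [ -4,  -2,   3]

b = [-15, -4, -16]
x = [2, 1, -2]

Row reduce the augmented matrix [A|b]:
Swap R1 ↔ R2
R3 → R3 + (2)·R1
R3 → R3 - (2)·R2
REF = 
  [  2,  -4,   2,  -4]
  [  0,  -5,   5, -15]
  [  0,   0,  -3,   6]

Back-substitution:
x₃ = 6 / (-3) = -2
x₂ = (-15 - (5)(-2)) / (-5) = 1
x₁ = (-4 - (-4)(1) - (2)(-2)) / 2 = 2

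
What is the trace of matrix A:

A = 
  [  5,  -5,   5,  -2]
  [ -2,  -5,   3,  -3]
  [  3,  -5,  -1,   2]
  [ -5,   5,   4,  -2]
-3

tr(A) = 5 + -5 + -1 + -2 = -3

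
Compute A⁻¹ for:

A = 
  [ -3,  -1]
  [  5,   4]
det(A) = (-3)(4) - (-1)(5) = -7
For a 2×2 matrix, A⁻¹ = (1/det(A)) · [[d, -b], [-c, a]]
    = (-1/7) · [[4, 1], [-5, -3]]

A⁻¹ = 
  [-4/7, -1/7]
  [ 5/7,  3/7]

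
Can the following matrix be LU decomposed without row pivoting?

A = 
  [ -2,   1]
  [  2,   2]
Yes.
A[1,1] = -2 ≠ 0, so Gaussian elimination proceeds without a row swap: multiplier ℓ₂₁ = (2)/(-2) = -1, and U[2,2] = 2 - (-1)(1) = 3.
L = 
  [  1,   0]
  [ -1,   1]
U = 
  [ -2,   1]
  [  0,   3]
Check row 2 of LU: [(-1)(-2), (-1)(1) + 3] = [2, 2] = row 2 of A ✓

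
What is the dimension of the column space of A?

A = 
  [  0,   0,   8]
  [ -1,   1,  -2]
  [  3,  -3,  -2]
Row reduce:
Swap R1 ↔ R2
R3 → R3 + (3)·R1
R3 → R3 + (1)·R2
REF = 
  [ -1,   1,  -2]
  [  0,   0,   8]
  [  0,   0,   0]
Pivot columns: 1, 3 → 2 pivots.
dim(Col(A)) = number of pivot columns = 2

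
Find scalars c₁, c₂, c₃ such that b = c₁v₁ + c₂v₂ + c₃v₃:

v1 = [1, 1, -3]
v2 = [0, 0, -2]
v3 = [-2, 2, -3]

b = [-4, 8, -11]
c1 = 2, c2 = -2, c3 = 3

b = 2·v1 + -2·v2 + 3·v3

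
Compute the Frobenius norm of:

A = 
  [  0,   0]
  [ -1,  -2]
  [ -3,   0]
||A||_F = 3.742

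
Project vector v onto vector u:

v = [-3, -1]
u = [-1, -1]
proj_u(v) = [-2, -2]

v·u = (-3)(-1) + (-1)(-1) = 4
u·u = (-1)² + (-1)² = 2
proj_u(v) = (v·u / u·u) × u = (4/2) × u = (2) × u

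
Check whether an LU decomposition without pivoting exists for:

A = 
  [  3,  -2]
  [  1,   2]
Yes.
A[1,1] = 3 ≠ 0, so Gaussian elimination proceeds without a row swap: multiplier ℓ₂₁ = (1)/(3) = 1/3, and U[2,2] = 2 - (1/3)(-2) = 8/3.
L = 
  [  1,   0]
  [1/3,   1]
U = 
  [  3,  -2]
  [  0, 8/3]
Check row 2 of LU: [(1/3)(3), (1/3)(-2) + (8/3)] = [1, 2] = row 2 of A ✓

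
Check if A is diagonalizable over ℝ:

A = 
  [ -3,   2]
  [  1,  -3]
Yes

tr(A) = -6, det(A) = 7
Characteristic polynomial: λ² - tr(A)λ + det(A) = λ² + 6λ + 7
λ² + 6λ + 7 = 0  ⇒  λ = (-6 ± √((6)² - 4·(7)))/2 = (-6 ± √(8))/2
  = -3 + √2,  -3 - √2
Eigenvalues: -3 + √2, -3 - √2  (≈ -1.586, -4.414)
The two irrational eigenvalues are distinct (simple), so each has alg. mult. = geom. mult. = 1.
Sum of geometric multiplicities equals n, so A has n independent eigenvectors.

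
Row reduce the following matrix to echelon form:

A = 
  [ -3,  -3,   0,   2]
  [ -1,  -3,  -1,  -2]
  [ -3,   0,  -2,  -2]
Row operations:
R2 → R2 - (1/3)·R1
R3 → R3 - (1)·R1
R3 → R3 + (3/2)·R2

Resulting echelon form:
REF = 
  [  -3,   -3,    0,    2]
  [   0,   -2,   -1, -8/3]
  [   0,    0, -7/2,   -8]

Rank = 3 (number of non-zero pivot rows).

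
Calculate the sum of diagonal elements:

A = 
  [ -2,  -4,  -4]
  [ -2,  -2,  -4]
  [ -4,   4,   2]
-2

tr(A) = -2 + -2 + 2 = -2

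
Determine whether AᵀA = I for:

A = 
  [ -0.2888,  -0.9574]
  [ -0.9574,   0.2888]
Yes

AᵀA = 
  [  1,   0]
  [  0,   1]
≈ I (equal to I up to the 4-dp rounding of the entries)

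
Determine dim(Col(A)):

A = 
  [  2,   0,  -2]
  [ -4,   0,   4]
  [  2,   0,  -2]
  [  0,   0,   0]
Row reduce:
R2 → R2 + (2)·R1
R3 → R3 - (1)·R1
REF = 
  [  2,   0,  -2]
  [  0,   0,   0]
  [  0,   0,   0]
  [  0,   0,   0]
Pivot columns: 1 → 1 pivot.
dim(Col(A)) = number of pivot columns = 1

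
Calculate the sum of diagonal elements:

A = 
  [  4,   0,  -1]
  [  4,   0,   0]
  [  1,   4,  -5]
-1

tr(A) = 4 + 0 + -5 = -1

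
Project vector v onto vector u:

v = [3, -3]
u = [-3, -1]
v·u = (3)(-3) + (-3)(-1) = -6
u·u = (-3)² + (-1)² = 10
proj_u(v) = (v·u / u·u) × u = (-6/10) × u = (-3/5) × u

proj_u(v) = [9/5, 3/5]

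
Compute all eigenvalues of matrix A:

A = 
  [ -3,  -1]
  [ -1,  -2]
λ = (-5 + √5)/2, (-5 - √5)/2  (≈ -1.382, -3.618)

tr(A) = -5, det(A) = 5
Characteristic polynomial: λ² - tr(A)λ + det(A) = λ² + 5λ + 5
λ² + 5λ + 5 = 0  ⇒  λ = (-5 ± √((5)² - 4·(5)))/2 = (-5 ± √(5))/2
  = (-5 + √5)/2,  (-5 - √5)/2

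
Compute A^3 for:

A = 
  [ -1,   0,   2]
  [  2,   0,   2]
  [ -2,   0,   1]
A^3 = 
  [  3,   0,  -6]
  [ -6,   0,  -6]
  [  6,   0,  -3]

A² = A·A:
A²[1,1] = (-1)(-1) + (0)(2) + (2)(-2) = -3
A²[1,2] = (-1)(0) + (0)(0) + (2)(0) = 0
A²[1,3] = (-1)(2) + (0)(2) + (2)(1) = 0
A²[2,1] = (2)(-1) + (0)(2) + (2)(-2) = -6
A²[2,2] = (2)(0) + (0)(0) + (2)(0) = 0
A²[2,3] = (2)(2) + (0)(2) + (2)(1) = 6
A²[3,1] = (-2)(-1) + (0)(2) + (1)(-2) = 0
A²[3,2] = (-2)(0) + (0)(0) + (1)(0) = 0
A²[3,3] = (-2)(2) + (0)(2) + (1)(1) = -3
A² = 
  [ -3,   0,   0]
  [ -6,   0,   6]
  [  0,   0,  -3]

A^3 = A^2·A:
A^3[1,1] = (-3)(-1) + (0)(2) + (0)(-2) = 3
A^3[1,2] = (-3)(0) + (0)(0) + (0)(0) = 0
A^3[1,3] = (-3)(2) + (0)(2) + (0)(1) = -6
A^3[2,1] = (-6)(-1) + (0)(2) + (6)(-2) = -6
A^3[2,2] = (-6)(0) + (0)(0) + (6)(0) = 0
A^3[2,3] = (-6)(2) + (0)(2) + (6)(1) = -6
A^3[3,1] = (0)(-1) + (0)(2) + (-3)(-2) = 6
A^3[3,2] = (0)(0) + (0)(0) + (-3)(0) = 0
A^3[3,3] = (0)(2) + (0)(2) + (-3)(1) = -3
A^3 = 
  [  3,   0,  -6]
  [ -6,   0,  -6]
  [  6,   0,  -3]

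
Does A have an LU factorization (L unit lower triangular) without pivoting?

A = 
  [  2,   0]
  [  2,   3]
Yes.
A[1,1] = 2 ≠ 0, so Gaussian elimination proceeds without a row swap: multiplier ℓ₂₁ = (2)/(2) = 1, and U[2,2] = 3 - (1)(0) = 3.
L = 
  [  1,   0]
  [  1,   1]
U = 
  [  2,   0]
  [  0,   3]
Check row 2 of LU: [(1)(2), (1)(0) + 3] = [2, 3] = row 2 of A ✓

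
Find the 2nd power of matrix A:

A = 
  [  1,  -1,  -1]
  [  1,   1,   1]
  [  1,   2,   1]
A² = A·A:
A²[1,1] = (1)(1) + (-1)(1) + (-1)(1) = -1
A²[1,2] = (1)(-1) + (-1)(1) + (-1)(2) = -4
A²[1,3] = (1)(-1) + (-1)(1) + (-1)(1) = -3
A²[2,1] = (1)(1) + (1)(1) + (1)(1) = 3
A²[2,2] = (1)(-1) + (1)(1) + (1)(2) = 2
A²[2,3] = (1)(-1) + (1)(1) + (1)(1) = 1
A²[3,1] = (1)(1) + (2)(1) + (1)(1) = 4
A²[3,2] = (1)(-1) + (2)(1) + (1)(2) = 3
A²[3,3] = (1)(-1) + (2)(1) + (1)(1) = 2
A² = 
  [ -1,  -4,  -3]
  [  3,   2,   1]
  [  4,   3,   2]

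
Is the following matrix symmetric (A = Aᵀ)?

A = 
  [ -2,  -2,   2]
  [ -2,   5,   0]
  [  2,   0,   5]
Yes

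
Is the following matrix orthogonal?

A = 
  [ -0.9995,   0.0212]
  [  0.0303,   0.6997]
No

AᵀA = 
  [  0.9999,   0]
  [  0,   0.4900]
≠ I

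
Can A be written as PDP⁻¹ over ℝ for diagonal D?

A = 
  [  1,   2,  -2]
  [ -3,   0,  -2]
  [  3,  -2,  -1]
No

Characteristic polynomial: det(λI - A) = λ³ + 7λ + 34
By the rational root theorem any rational root is an integer dividing 34; none of those is a root, so p(λ) has no rational roots and hence (being an irreducible cubic) no repeated roots.
Discriminant of the cubic: Δ = -32584
Δ < 0 ⇒ one real eigenvalue and a complex-conjugate pair: λ ≈ 1.267 + 3.437i, 1.267 - 3.437i, -2.534
Has complex eigenvalues (not diagonalizable over ℝ).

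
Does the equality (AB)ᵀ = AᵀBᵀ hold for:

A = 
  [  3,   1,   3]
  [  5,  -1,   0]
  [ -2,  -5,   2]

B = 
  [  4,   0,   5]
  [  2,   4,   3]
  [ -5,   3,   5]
No

(AB)ᵀ = 
  [ -1,  18, -28]
  [ 13,  -4, -14]
  [ 33,  22, -15]

AᵀBᵀ = 
  [  2,  20, -10]
  [-21, -17, -33]
  [ 22,  12,  -5]

The two matrices differ, so (AB)ᵀ ≠ AᵀBᵀ in general. The correct identity is (AB)ᵀ = BᵀAᵀ.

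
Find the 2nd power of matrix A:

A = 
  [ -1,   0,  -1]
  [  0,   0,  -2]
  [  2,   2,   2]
A² = A·A:
A²[1,1] = (-1)(-1) + (0)(0) + (-1)(2) = -1
A²[1,2] = (-1)(0) + (0)(0) + (-1)(2) = -2
A²[1,3] = (-1)(-1) + (0)(-2) + (-1)(2) = -1
A²[2,1] = (0)(-1) + (0)(0) + (-2)(2) = -4
A²[2,2] = (0)(0) + (0)(0) + (-2)(2) = -4
A²[2,3] = (0)(-1) + (0)(-2) + (-2)(2) = -4
A²[3,1] = (2)(-1) + (2)(0) + (2)(2) = 2
A²[3,2] = (2)(0) + (2)(0) + (2)(2) = 4
A²[3,3] = (2)(-1) + (2)(-2) + (2)(2) = -2
A² = 
  [ -1,  -2,  -1]
  [ -4,  -4,  -4]
  [  2,   4,  -2]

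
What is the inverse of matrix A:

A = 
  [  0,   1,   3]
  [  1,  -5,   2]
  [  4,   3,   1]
det(A) = (0)·((-5)(1) - (2)(3)) - (1)·((1)(1) - (2)(4)) + (3)·((1)(3) - (-5)(4))
  = (0)(-11) - (1)(-7) + (3)(23)
  = 76
det(A) = 76 ≠ 0, so A is invertible.

Cofactors Cᵢⱼ = (-1)ⁱ⁺ʲ·Mᵢⱼ:
C = 
  [-11,   7,  23]
  [  8, -12,   4]
  [ 17,   3,  -1]

adj(A) = Cᵀ:
adj(A) = 
  [-11,   8,  17]
  [  7, -12,   3]
  [ 23,   4,  -1]

A⁻¹ = (1/76) · adj(A):
A⁻¹ = 
  [-11/76,   2/19,  17/76]
  [  7/76,  -3/19,   3/76]
  [ 23/76,   1/19,  -1/76]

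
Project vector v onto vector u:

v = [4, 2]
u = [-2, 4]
proj_u(v) = [0, 0]

v·u = (4)(-2) + (2)(4) = 0
u·u = (-2)² + (4)² = 20
proj_u(v) = (v·u / u·u) × u = (0/20) × u = (0) × u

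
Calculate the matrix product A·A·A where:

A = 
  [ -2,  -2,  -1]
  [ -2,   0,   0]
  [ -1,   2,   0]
A^3 = 
  [-24, -14,  -9]
  [-18,  -4,  -4]
  [ -1,   6,   2]

A² = A·A:
A²[1,1] = (-2)(-2) + (-2)(-2) + (-1)(-1) = 9
A²[1,2] = (-2)(-2) + (-2)(0) + (-1)(2) = 2
A²[1,3] = (-2)(-1) + (-2)(0) + (-1)(0) = 2
A²[2,1] = (-2)(-2) + (0)(-2) + (0)(-1) = 4
A²[2,2] = (-2)(-2) + (0)(0) + (0)(2) = 4
A²[2,3] = (-2)(-1) + (0)(0) + (0)(0) = 2
A²[3,1] = (-1)(-2) + (2)(-2) + (0)(-1) = -2
A²[3,2] = (-1)(-2) + (2)(0) + (0)(2) = 2
A²[3,3] = (-1)(-1) + (2)(0) + (0)(0) = 1
A² = 
  [  9,   2,   2]
  [  4,   4,   2]
  [ -2,   2,   1]

A^3 = A^2·A:
A^3[1,1] = (9)(-2) + (2)(-2) + (2)(-1) = -24
A^3[1,2] = (9)(-2) + (2)(0) + (2)(2) = -14
A^3[1,3] = (9)(-1) + (2)(0) + (2)(0) = -9
A^3[2,1] = (4)(-2) + (4)(-2) + (2)(-1) = -18
A^3[2,2] = (4)(-2) + (4)(0) + (2)(2) = -4
A^3[2,3] = (4)(-1) + (4)(0) + (2)(0) = -4
A^3[3,1] = (-2)(-2) + (2)(-2) + (1)(-1) = -1
A^3[3,2] = (-2)(-2) + (2)(0) + (1)(2) = 6
A^3[3,3] = (-2)(-1) + (2)(0) + (1)(0) = 2
A^3 = 
  [-24, -14,  -9]
  [-18,  -4,  -4]
  [ -1,   6,   2]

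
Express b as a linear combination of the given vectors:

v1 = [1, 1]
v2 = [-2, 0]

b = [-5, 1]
c1 = 1, c2 = 3

b = 1·v1 + 3·v2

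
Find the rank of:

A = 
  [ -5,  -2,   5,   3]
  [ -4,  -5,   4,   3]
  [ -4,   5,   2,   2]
rank(A) = 3

Row reduce:
R2 → R2 - (4/5)·R1
R3 → R3 - (4/5)·R1
R3 → R3 + (33/17)·R2
REF = 
  [   -5,    -2,     5,     3]
  [    0, -17/5,     0,   3/5]
  [    0,     0,    -2, 13/17]
Pivot columns: 1, 2, 3 → 3 pivots.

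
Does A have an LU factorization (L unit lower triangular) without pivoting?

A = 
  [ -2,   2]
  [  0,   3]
Yes.
A[1,1] = -2 ≠ 0, so Gaussian elimination proceeds without a row swap: multiplier ℓ₂₁ = (0)/(-2) = 0, and U[2,2] = 3 - (0)(2) = 3.
L = 
  [  1,   0]
  [  0,   1]
U = 
  [ -2,   2]
  [  0,   3]
Check row 2 of LU: [(0)(-2), (0)(2) + 3] = [0, 3] = row 2 of A ✓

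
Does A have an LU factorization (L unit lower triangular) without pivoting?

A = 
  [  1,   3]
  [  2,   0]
Yes.
A[1,1] = 1 ≠ 0, so Gaussian elimination proceeds without a row swap: multiplier ℓ₂₁ = (2)/(1) = 2, and U[2,2] = 0 - (2)(3) = -6.
L = 
  [  1,   0]
  [  2,   1]
U = 
  [  1,   3]
  [  0,  -6]
Check row 2 of LU: [(2)(1), (2)(3) + (-6)] = [2, 0] = row 2 of A ✓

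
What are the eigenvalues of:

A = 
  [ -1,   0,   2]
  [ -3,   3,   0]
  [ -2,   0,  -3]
λ = 3, -2 + i√3, -2 - i√3  (≈ 3, -2 + 1.732i, -2 - 1.732i)

Characteristic polynomial: det(λI - A) = λ³ + λ² - 5λ - 21
Testing integer divisors of the constant term: p(3) = 0, so (λ - 3) is a factor:
p(λ) = (λ - 3)(λ² + 4λ + 7)
λ² + 4λ + 7 = 0  ⇒  λ = (-4 ± √((4)² - 4·(7)))/2 = (-4 ± √(-12))/2
  = -2 + i√3,  -2 - i√3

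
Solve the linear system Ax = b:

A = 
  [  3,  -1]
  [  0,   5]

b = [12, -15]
Row reduce the augmented matrix [A|b]:
(already in echelon form)
REF = 
  [  3,  -1,  12]
  [  0,   5, -15]

Back-substitution:
x₂ = (-15) / 5 = -3
x₁ = (12 - (-1)(-3)) / 3 = 3

x = [3, -3]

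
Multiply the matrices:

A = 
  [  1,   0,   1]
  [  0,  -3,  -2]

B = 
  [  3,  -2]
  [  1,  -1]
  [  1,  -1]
AB = 
  [  4,  -3]
  [ -5,   5]

A is 2×3 and B is 3×2, so AB is 2×2. Each entry is (row of A)·(column of B):
AB[1,1] = (1)(3) + (0)(1) + (1)(1) = 4
AB[1,2] = (1)(-2) + (0)(-1) + (1)(-1) = -3
AB[2,1] = (0)(3) + (-3)(1) + (-2)(1) = -5
AB[2,2] = (0)(-2) + (-3)(-1) + (-2)(-1) = 5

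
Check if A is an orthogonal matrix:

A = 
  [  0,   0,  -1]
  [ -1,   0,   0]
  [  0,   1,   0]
Yes

AᵀA = 
  [  1,   0,   0]
  [  0,   1,   0]
  [  0,   0,   1]
= I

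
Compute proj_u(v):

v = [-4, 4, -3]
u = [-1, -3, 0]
v·u = (-4)(-1) + (4)(-3) + (-3)(0) = -8
u·u = (-1)² + (-3)² + (0)² = 10
proj_u(v) = (v·u / u·u) × u = (-8/10) × u = (-4/5) × u

proj_u(v) = [4/5, 12/5, 0]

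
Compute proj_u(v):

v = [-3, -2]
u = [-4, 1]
proj_u(v) = [-40/17, 10/17]

v·u = (-3)(-4) + (-2)(1) = 10
u·u = (-4)² + (1)² = 17
proj_u(v) = (v·u / u·u) × u = (10/17) × u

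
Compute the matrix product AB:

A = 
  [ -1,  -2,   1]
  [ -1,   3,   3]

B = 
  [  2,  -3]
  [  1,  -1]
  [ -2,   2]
A is 2×3 and B is 3×2, so AB is 2×2. Each entry is (row of A)·(column of B):
AB[1,1] = (-1)(2) + (-2)(1) + (1)(-2) = -6
AB[1,2] = (-1)(-3) + (-2)(-1) + (1)(2) = 7
AB[2,1] = (-1)(2) + (3)(1) + (3)(-2) = -5
AB[2,2] = (-1)(-3) + (3)(-1) + (3)(2) = 6

AB = 
  [ -6,   7]
  [ -5,   6]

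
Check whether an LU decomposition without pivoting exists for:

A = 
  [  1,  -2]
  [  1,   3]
Yes.
A[1,1] = 1 ≠ 0, so Gaussian elimination proceeds without a row swap: multiplier ℓ₂₁ = (1)/(1) = 1, and U[2,2] = 3 - (1)(-2) = 5.
L = 
  [  1,   0]
  [  1,   1]
U = 
  [  1,  -2]
  [  0,   5]
Check row 2 of LU: [(1)(1), (1)(-2) + 5] = [1, 3] = row 2 of A ✓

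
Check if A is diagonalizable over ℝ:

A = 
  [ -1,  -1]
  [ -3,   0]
Yes

tr(A) = -1, det(A) = -3
Characteristic polynomial: λ² - tr(A)λ + det(A) = λ² + λ - 3
λ² + λ - 3 = 0  ⇒  λ = (-1 ± √((1)² - 4·(-3)))/2 = (-1 ± √(13))/2
  = (-1 + √13)/2,  (-1 - √13)/2
Eigenvalues: (-1 + √13)/2, (-1 - √13)/2  (≈ 1.303, -2.303)
The two irrational eigenvalues are distinct (simple), so each has alg. mult. = geom. mult. = 1.
Sum of geometric multiplicities equals n, so A has n independent eigenvectors.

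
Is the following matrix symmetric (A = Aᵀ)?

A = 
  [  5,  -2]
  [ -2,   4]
Yes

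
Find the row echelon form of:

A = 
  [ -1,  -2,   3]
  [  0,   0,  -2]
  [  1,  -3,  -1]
Row operations:
R3 → R3 + (1)·R1
Swap R2 ↔ R3

Resulting echelon form:
REF = 
  [ -1,  -2,   3]
  [  0,  -5,   2]
  [  0,   0,  -2]

Rank = 3 (number of non-zero pivot rows).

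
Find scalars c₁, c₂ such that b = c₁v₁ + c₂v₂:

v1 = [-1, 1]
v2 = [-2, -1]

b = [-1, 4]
c1 = 3, c2 = -1

b = 3·v1 + -1·v2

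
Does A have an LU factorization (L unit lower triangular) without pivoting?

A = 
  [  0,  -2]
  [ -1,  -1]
No.
A[1,1] = 0 but A[2,1] = -1 ≠ 0. Any LU with L unit lower triangular has (LU)[1,1] = U[1,1] and (LU)[2,1] = L[2,1]·U[1,1]; matching A forces U[1,1] = 0, which then forces (LU)[2,1] = 0 ≠ -1. A row swap (pivoting) is required.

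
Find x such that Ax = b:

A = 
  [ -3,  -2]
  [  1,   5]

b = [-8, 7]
x = [2, 1]

Row reduce the augmented matrix [A|b]:
R2 → R2 + (1/3)·R1
REF = 
  [  -3,   -2,   -8]
  [   0, 13/3, 13/3]

Back-substitution:
x₂ = (13/3) / (13/3) = 1
x₁ = (-8 - (-2)(1)) / (-3) = 2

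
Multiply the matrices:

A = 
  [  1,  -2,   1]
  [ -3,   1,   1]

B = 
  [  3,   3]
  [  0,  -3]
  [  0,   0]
AB = 
  [  3,   9]
  [ -9, -12]

A is 2×3 and B is 3×2, so AB is 2×2. Each entry is (row of A)·(column of B):
AB[1,1] = (1)(3) + (-2)(0) + (1)(0) = 3
AB[1,2] = (1)(3) + (-2)(-3) + (1)(0) = 9
AB[2,1] = (-3)(3) + (1)(0) + (1)(0) = -9
AB[2,2] = (-3)(3) + (1)(-3) + (1)(0) = -12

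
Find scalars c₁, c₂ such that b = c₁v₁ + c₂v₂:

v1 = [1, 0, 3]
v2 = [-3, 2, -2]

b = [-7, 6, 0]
c1 = 2, c2 = 3

b = 2·v1 + 3·v2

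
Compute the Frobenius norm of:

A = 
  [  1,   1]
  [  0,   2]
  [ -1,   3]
||A||_F = 4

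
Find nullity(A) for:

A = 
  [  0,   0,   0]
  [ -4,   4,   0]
nullity(A) = 2

Row reduce:
Swap R1 ↔ R2
REF = 
  [ -4,   4,   0]
  [  0,   0,   0]
Pivot columns: 1 → 1 pivot.
rank(A) = 1, so nullity(A) = 3 - 1 = 2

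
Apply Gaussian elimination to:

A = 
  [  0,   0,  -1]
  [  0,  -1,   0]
Row operations:
Swap R1 ↔ R2

Resulting echelon form:
REF = 
  [  0,  -1,   0]
  [  0,   0,  -1]

Rank = 2 (number of non-zero pivot rows).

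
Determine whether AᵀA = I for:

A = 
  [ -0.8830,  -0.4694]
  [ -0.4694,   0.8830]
Yes

AᵀA = 
  [  1,   0]
  [  0,   1]
≈ I (equal to I up to the 4-dp rounding of the entries)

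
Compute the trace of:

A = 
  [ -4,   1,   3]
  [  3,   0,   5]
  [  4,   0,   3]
-1

tr(A) = -4 + 0 + 3 = -1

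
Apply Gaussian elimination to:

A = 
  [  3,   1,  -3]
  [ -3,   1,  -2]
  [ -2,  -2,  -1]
Row operations:
R2 → R2 + (1)·R1
R3 → R3 + (2/3)·R1
R3 → R3 + (2/3)·R2

Resulting echelon form:
REF = 
  [    3,     1,    -3]
  [    0,     2,    -5]
  [    0,     0, -19/3]

Rank = 3 (number of non-zero pivot rows).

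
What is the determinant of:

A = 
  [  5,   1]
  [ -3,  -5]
-22

For a 2×2 matrix, det = ad - bc = (5)(-5) - (1)(-3) = -22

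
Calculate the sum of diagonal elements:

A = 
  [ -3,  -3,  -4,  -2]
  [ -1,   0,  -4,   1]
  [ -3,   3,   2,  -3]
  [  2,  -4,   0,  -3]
-4

tr(A) = -3 + 0 + 2 + -3 = -4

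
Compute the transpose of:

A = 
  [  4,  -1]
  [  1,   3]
Aᵀ = 
  [  4,   1]
  [ -1,   3]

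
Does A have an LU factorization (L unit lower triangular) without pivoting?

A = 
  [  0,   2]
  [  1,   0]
No.
A[1,1] = 0 but A[2,1] = 1 ≠ 0. Any LU with L unit lower triangular has (LU)[1,1] = U[1,1] and (LU)[2,1] = L[2,1]·U[1,1]; matching A forces U[1,1] = 0, which then forces (LU)[2,1] = 0 ≠ 1. A row swap (pivoting) is required.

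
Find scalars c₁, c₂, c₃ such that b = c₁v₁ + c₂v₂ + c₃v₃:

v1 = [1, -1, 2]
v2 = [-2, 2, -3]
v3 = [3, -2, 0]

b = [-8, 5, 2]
c1 = 1, c2 = 0, c3 = -3

b = 1·v1 + 0·v2 + -3·v3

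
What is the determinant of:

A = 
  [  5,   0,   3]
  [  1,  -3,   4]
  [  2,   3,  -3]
12

Cofactor expansion along row 1:
det(A) = (5)·((-3)(-3) - (4)(3)) - (0)·((1)(-3) - (4)(2)) + (3)·((1)(3) - (-3)(2))
  = (5)(-3) - (0)(-11) + (3)(9)
  = 12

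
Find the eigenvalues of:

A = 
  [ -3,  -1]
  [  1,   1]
tr(A) = -2, det(A) = -2
Characteristic polynomial: λ² - tr(A)λ + det(A) = λ² + 2λ - 2
λ² + 2λ - 2 = 0  ⇒  λ = (-2 ± √((2)² - 4·(-2)))/2 = (-2 ± √(12))/2
  = -1 + √3,  -1 - √3

λ = -1 + √3, -1 - √3  (≈ 0.7321, -2.732)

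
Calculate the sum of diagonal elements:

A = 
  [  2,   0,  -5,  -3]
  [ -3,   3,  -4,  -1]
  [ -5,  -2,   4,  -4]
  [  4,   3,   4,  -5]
4

tr(A) = 2 + 3 + 4 + -5 = 4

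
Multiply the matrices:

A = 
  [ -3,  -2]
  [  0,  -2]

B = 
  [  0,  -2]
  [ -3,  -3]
AB = 
  [  6,  12]
  [  6,   6]

A is 2×2 and B is 2×2, so AB is 2×2. Each entry is (row of A)·(column of B):
AB[1,1] = (-3)(0) + (-2)(-3) = 6
AB[1,2] = (-3)(-2) + (-2)(-3) = 12
AB[2,1] = (0)(0) + (-2)(-3) = 6
AB[2,2] = (0)(-2) + (-2)(-3) = 6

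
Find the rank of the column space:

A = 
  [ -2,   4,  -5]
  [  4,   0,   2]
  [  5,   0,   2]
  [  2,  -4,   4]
Row reduce:
R2 → R2 + (2)·R1
R3 → R3 + (5/2)·R1
R4 → R4 + (1)·R1
R3 → R3 - (5/4)·R2
R4 → R4 - (2)·R3
REF = 
  [  -2,    4,   -5]
  [   0,    8,   -8]
  [   0,    0, -1/2]
  [   0,    0,    0]
Pivot columns: 1, 2, 3 → 3 pivots.
dim(Col(A)) = number of pivot columns = 3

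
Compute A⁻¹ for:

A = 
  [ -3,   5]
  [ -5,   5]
det(A) = (-3)(5) - (5)(-5) = 10
For a 2×2 matrix, A⁻¹ = (1/det(A)) · [[d, -b], [-c, a]]
    = (1/10) · [[5, -5], [5, -3]]

A⁻¹ = 
  [  1/2,  -1/2]
  [  1/2, -3/10]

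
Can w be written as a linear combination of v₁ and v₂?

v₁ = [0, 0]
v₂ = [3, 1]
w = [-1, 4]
No

Form the augmented matrix and row-reduce:
[v₁|v₂|w] = 
  [  0,   3,  -1]
  [  0,   1,   4]
R2 → R2 - (1/3)·R1
REF = 
  [   0,    3,   -1]
  [   0,    0, 13/3]

Row 2 reads [0 0 | 13/3], i.e. 0 = 13/3, so the system is inconsistent and w ∉ span{v₁, v₂}.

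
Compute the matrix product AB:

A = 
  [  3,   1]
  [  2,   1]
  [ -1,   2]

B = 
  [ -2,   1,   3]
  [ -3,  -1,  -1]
AB = 
  [ -9,   2,   8]
  [ -7,   1,   5]
  [ -4,  -3,  -5]

A is 3×2 and B is 2×3, so AB is 3×3. Each entry is (row of A)·(column of B):
AB[1,1] = (3)(-2) + (1)(-3) = -9
AB[1,2] = (3)(1) + (1)(-1) = 2
AB[1,3] = (3)(3) + (1)(-1) = 8
AB[2,1] = (2)(-2) + (1)(-3) = -7
AB[2,2] = (2)(1) + (1)(-1) = 1
AB[2,3] = (2)(3) + (1)(-1) = 5
AB[3,1] = (-1)(-2) + (2)(-3) = -4
AB[3,2] = (-1)(1) + (2)(-1) = -3
AB[3,3] = (-1)(3) + (2)(-1) = -5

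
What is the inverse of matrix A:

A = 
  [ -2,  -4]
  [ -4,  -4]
det(A) = (-2)(-4) - (-4)(-4) = -8
For a 2×2 matrix, A⁻¹ = (1/det(A)) · [[d, -b], [-c, a]]
    = (-1/8) · [[-4, 4], [4, -2]]

A⁻¹ = 
  [ 1/2, -1/2]
  [-1/2,  1/4]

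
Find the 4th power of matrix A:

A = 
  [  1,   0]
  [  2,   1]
A^4 = 
  [  1,   0]
  [  8,   1]

A² = A·A:
A²[1,1] = (1)(1) + (0)(2) = 1
A²[1,2] = (1)(0) + (0)(1) = 0
A²[2,1] = (2)(1) + (1)(2) = 4
A²[2,2] = (2)(0) + (1)(1) = 1
A² = 
  [  1,   0]
  [  4,   1]

A^3 = A^2·A:
A^3[1,1] = (1)(1) + (0)(2) = 1
A^3[1,2] = (1)(0) + (0)(1) = 0
A^3[2,1] = (4)(1) + (1)(2) = 6
A^3[2,2] = (4)(0) + (1)(1) = 1
A^3 = 
  [  1,   0]
  [  6,   1]

A^4 = A^3·A:
A^4[1,1] = (1)(1) + (0)(2) = 1
A^4[1,2] = (1)(0) + (0)(1) = 0
A^4[2,1] = (6)(1) + (1)(2) = 8
A^4[2,2] = (6)(0) + (1)(1) = 1
A^4 = 
  [  1,   0]
  [  8,   1]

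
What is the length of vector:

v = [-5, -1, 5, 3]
7.746

||v||₂ = √((-5)² + (-1)² + (5)² + (3)²) = √60 = 7.746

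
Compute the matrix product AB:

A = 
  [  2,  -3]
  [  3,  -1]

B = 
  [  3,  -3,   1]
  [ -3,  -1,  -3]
AB = 
  [ 15,  -3,  11]
  [ 12,  -8,   6]

A is 2×2 and B is 2×3, so AB is 2×3. Each entry is (row of A)·(column of B):
AB[1,1] = (2)(3) + (-3)(-3) = 15
AB[1,2] = (2)(-3) + (-3)(-1) = -3
AB[1,3] = (2)(1) + (-3)(-3) = 11
AB[2,1] = (3)(3) + (-1)(-3) = 12
AB[2,2] = (3)(-3) + (-1)(-1) = -8
AB[2,3] = (3)(1) + (-1)(-3) = 6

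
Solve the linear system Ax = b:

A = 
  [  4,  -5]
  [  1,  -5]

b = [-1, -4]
x = [1, 1]

Row reduce the augmented matrix [A|b]:
R2 → R2 - (1/4)·R1
REF = 
  [    4,    -5,    -1]
  [    0, -15/4, -15/4]

Back-substitution:
x₂ = (-15/4) / (-15/4) = 1
x₁ = (-1 - (-5)(1)) / 4 = 1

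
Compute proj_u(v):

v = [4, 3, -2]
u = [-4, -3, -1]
v·u = (4)(-4) + (3)(-3) + (-2)(-1) = -23
u·u = (-4)² + (-3)² + (-1)² = 26
proj_u(v) = (v·u / u·u) × u = (-23/26) × u

proj_u(v) = [46/13, 69/26, 23/26]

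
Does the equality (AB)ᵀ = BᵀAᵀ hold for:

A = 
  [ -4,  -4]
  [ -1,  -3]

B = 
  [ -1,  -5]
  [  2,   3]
Yes

(AB)ᵀ = 
  [ -4,  -5]
  [  8,  -4]

BᵀAᵀ = 
  [ -4,  -5]
  [  8,  -4]

Both sides are equal — this is the standard identity (AB)ᵀ = BᵀAᵀ, which holds for all A, B.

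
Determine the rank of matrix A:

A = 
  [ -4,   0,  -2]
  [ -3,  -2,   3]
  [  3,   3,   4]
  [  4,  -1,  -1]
rank(A) = 3

Row reduce:
R2 → R2 - (3/4)·R1
R3 → R3 + (3/4)·R1
R4 → R4 + (1)·R1
R3 → R3 + (3/2)·R2
R4 → R4 - (1/2)·R2
R4 → R4 + (21/37)·R3
REF = 
  [  -4,    0,   -2]
  [   0,   -2,  9/2]
  [   0,    0, 37/4]
  [   0,    0,    0]
Pivot columns: 1, 2, 3 → 3 pivots.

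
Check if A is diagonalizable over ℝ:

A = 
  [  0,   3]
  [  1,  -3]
Yes

tr(A) = -3, det(A) = -3
Characteristic polynomial: λ² - tr(A)λ + det(A) = λ² + 3λ - 3
λ² + 3λ - 3 = 0  ⇒  λ = (-3 ± √((3)² - 4·(-3)))/2 = (-3 ± √(21))/2
  = (-3 + √21)/2,  (-3 - √21)/2
Eigenvalues: (-3 + √21)/2, (-3 - √21)/2  (≈ 0.7913, -3.791)
The two irrational eigenvalues are distinct (simple), so each has alg. mult. = geom. mult. = 1.
Sum of geometric multiplicities equals n, so A has n independent eigenvectors.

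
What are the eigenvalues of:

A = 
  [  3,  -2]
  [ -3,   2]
λ = 5, 0

tr(A) = 5, det(A) = 0
Characteristic polynomial: λ² - tr(A)λ + det(A) = λ² - 5λ
λ² - 5λ = λ(λ - 5)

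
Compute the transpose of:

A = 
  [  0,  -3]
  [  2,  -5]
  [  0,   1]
Aᵀ = 
  [  0,   2,   0]
  [ -3,  -5,   1]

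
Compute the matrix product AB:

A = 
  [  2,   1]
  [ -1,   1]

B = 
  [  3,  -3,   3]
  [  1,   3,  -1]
AB = 
  [  7,  -3,   5]
  [ -2,   6,  -4]

A is 2×2 and B is 2×3, so AB is 2×3. Each entry is (row of A)·(column of B):
AB[1,1] = (2)(3) + (1)(1) = 7
AB[1,2] = (2)(-3) + (1)(3) = -3
AB[1,3] = (2)(3) + (1)(-1) = 5
AB[2,1] = (-1)(3) + (1)(1) = -2
AB[2,2] = (-1)(-3) + (1)(3) = 6
AB[2,3] = (-1)(3) + (1)(-1) = -4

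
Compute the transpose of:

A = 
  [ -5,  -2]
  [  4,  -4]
Aᵀ = 
  [ -5,   4]
  [ -2,  -4]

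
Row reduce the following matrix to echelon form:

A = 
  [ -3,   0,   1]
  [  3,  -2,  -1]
Row operations:
R2 → R2 + (1)·R1

Resulting echelon form:
REF = 
  [ -3,   0,   1]
  [  0,  -2,   0]

Rank = 2 (number of non-zero pivot rows).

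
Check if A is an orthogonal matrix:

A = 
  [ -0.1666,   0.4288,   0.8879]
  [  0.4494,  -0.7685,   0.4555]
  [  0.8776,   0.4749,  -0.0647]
Yes

AᵀA = 
  [  0.9999,   0,   0]
  [  0,   1,   0]
  [  0,   0,   1]
≈ I (equal to I up to the 4-dp rounding of the entries)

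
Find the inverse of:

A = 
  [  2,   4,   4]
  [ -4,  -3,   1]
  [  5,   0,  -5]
det(A) = (2)·((-3)(-5) - (1)(0)) - (4)·((-4)(-5) - (1)(5)) + (4)·((-4)(0) - (-3)(5))
  = (2)(15) - (4)(15) + (4)(15)
  = 30
det(A) = 30 ≠ 0, so A is invertible.

Cofactors Cᵢⱼ = (-1)ⁱ⁺ʲ·Mᵢⱼ:
C = 
  [ 15, -15,  15]
  [ 20, -30,  20]
  [ 16, -18,  10]

adj(A) = Cᵀ:
adj(A) = 
  [ 15,  20,  16]
  [-15, -30, -18]
  [ 15,  20,  10]

A⁻¹ = (1/30) · adj(A):
A⁻¹ = 
  [ 1/2,  2/3, 8/15]
  [-1/2,   -1, -3/5]
  [ 1/2,  2/3,  1/3]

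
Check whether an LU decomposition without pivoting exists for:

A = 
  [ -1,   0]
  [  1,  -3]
Yes.
A[1,1] = -1 ≠ 0, so Gaussian elimination proceeds without a row swap: multiplier ℓ₂₁ = (1)/(-1) = -1, and U[2,2] = -3 - (-1)(0) = -3.
L = 
  [  1,   0]
  [ -1,   1]
U = 
  [ -1,   0]
  [  0,  -3]
Check row 2 of LU: [(-1)(-1), (-1)(0) + (-3)] = [1, -3] = row 2 of A ✓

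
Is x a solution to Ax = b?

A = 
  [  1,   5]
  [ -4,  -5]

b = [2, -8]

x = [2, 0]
Yes

Ax = [2, -8] = b ✓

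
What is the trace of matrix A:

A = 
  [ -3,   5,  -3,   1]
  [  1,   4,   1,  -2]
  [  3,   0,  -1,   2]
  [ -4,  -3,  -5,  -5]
-5

tr(A) = -3 + 4 + -1 + -5 = -5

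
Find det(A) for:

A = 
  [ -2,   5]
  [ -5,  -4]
For a 2×2 matrix, det = ad - bc = (-2)(-4) - (5)(-5) = 33

det(A) = 33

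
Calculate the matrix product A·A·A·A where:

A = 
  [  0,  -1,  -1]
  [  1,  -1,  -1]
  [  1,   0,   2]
A² = A·A:
A²[1,1] = (0)(0) + (-1)(1) + (-1)(1) = -2
A²[1,2] = (0)(-1) + (-1)(-1) + (-1)(0) = 1
A²[1,3] = (0)(-1) + (-1)(-1) + (-1)(2) = -1
A²[2,1] = (1)(0) + (-1)(1) + (-1)(1) = -2
A²[2,2] = (1)(-1) + (-1)(-1) + (-1)(0) = 0
A²[2,3] = (1)(-1) + (-1)(-1) + (-1)(2) = -2
A²[3,1] = (1)(0) + (0)(1) + (2)(1) = 2
A²[3,2] = (1)(-1) + (0)(-1) + (2)(0) = -1
A²[3,3] = (1)(-1) + (0)(-1) + (2)(2) = 3
A² = 
  [ -2,   1,  -1]
  [ -2,   0,  -2]
  [  2,  -1,   3]

A^3 = A^2·A:
A^3[1,1] = (-2)(0) + (1)(1) + (-1)(1) = 0
A^3[1,2] = (-2)(-1) + (1)(-1) + (-1)(0) = 1
A^3[1,3] = (-2)(-1) + (1)(-1) + (-1)(2) = -1
A^3[2,1] = (-2)(0) + (0)(1) + (-2)(1) = -2
A^3[2,2] = (-2)(-1) + (0)(-1) + (-2)(0) = 2
A^3[2,3] = (-2)(-1) + (0)(-1) + (-2)(2) = -2
A^3[3,1] = (2)(0) + (-1)(1) + (3)(1) = 2
A^3[3,2] = (2)(-1) + (-1)(-1) + (3)(0) = -1
A^3[3,3] = (2)(-1) + (-1)(-1) + (3)(2) = 5
A^3 = 
  [  0,   1,  -1]
  [ -2,   2,  -2]
  [  2,  -1,   5]

A^4 = A^3·A:
A^4[1,1] = (0)(0) + (1)(1) + (-1)(1) = 0
A^4[1,2] = (0)(-1) + (1)(-1) + (-1)(0) = -1
A^4[1,3] = (0)(-1) + (1)(-1) + (-1)(2) = -3
A^4[2,1] = (-2)(0) + (2)(1) + (-2)(1) = 0
A^4[2,2] = (-2)(-1) + (2)(-1) + (-2)(0) = 0
A^4[2,3] = (-2)(-1) + (2)(-1) + (-2)(2) = -4
A^4[3,1] = (2)(0) + (-1)(1) + (5)(1) = 4
A^4[3,2] = (2)(-1) + (-1)(-1) + (5)(0) = -1
A^4[3,3] = (2)(-1) + (-1)(-1) + (5)(2) = 9
A^4 = 
  [  0,  -1,  -3]
  [  0,   0,  -4]
  [  4,  -1,   9]

Therefore
A^4 = 
  [  0,  -1,  -3]
  [  0,   0,  -4]
  [  4,  -1,   9]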